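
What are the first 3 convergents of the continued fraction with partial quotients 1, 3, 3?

1/1, 4/3, 13/10

Using the convergent recurrence p_i = a_i*p_{i-1} + p_{i-2}, q_i = a_i*q_{i-1} + q_{i-2} with p_{-2}=0, p_{-1}=1, q_{-2}=1, q_{-1}=0:
  i=0: a_0=1, p_0 = 1*1 + 0 = 1, q_0 = 1*0 + 1 = 1.
  i=1: a_1=3, p_1 = 3*1 + 1 = 4, q_1 = 3*1 + 0 = 3.
  i=2: a_2=3, p_2 = 3*4 + 1 = 13, q_2 = 3*3 + 1 = 10.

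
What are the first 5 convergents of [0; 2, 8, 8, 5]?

0/1, 1/2, 8/17, 65/138, 333/707

Using the convergent recurrence p_i = a_i*p_{i-1} + p_{i-2}, q_i = a_i*q_{i-1} + q_{i-2} with p_{-2}=0, p_{-1}=1, q_{-2}=1, q_{-1}=0:
  i=0: a_0=0, p_0 = 0*1 + 0 = 0, q_0 = 0*0 + 1 = 1.
  i=1: a_1=2, p_1 = 2*0 + 1 = 1, q_1 = 2*1 + 0 = 2.
  i=2: a_2=8, p_2 = 8*1 + 0 = 8, q_2 = 8*2 + 1 = 17.
  i=3: a_3=8, p_3 = 8*8 + 1 = 65, q_3 = 8*17 + 2 = 138.
  i=4: a_4=5, p_4 = 5*65 + 8 = 333, q_4 = 5*138 + 17 = 707.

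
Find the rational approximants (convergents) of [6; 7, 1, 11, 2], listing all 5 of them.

6/1, 43/7, 49/8, 582/95, 1213/198

Using the convergent recurrence p_i = a_i*p_{i-1} + p_{i-2}, q_i = a_i*q_{i-1} + q_{i-2} with p_{-2}=0, p_{-1}=1, q_{-2}=1, q_{-1}=0:
  i=0: a_0=6, p_0 = 6*1 + 0 = 6, q_0 = 6*0 + 1 = 1.
  i=1: a_1=7, p_1 = 7*6 + 1 = 43, q_1 = 7*1 + 0 = 7.
  i=2: a_2=1, p_2 = 1*43 + 6 = 49, q_2 = 1*7 + 1 = 8.
  i=3: a_3=11, p_3 = 11*49 + 43 = 582, q_3 = 11*8 + 7 = 95.
  i=4: a_4=2, p_4 = 2*582 + 49 = 1213, q_4 = 2*95 + 8 = 198.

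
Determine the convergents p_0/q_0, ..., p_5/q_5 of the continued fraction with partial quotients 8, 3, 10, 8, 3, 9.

Using the convergent recurrence p_i = a_i*p_{i-1} + p_{i-2}, q_i = a_i*q_{i-1} + q_{i-2} with p_{-2}=0, p_{-1}=1, q_{-2}=1, q_{-1}=0:
  i=0: a_0=8, p_0 = 8*1 + 0 = 8, q_0 = 8*0 + 1 = 1.
  i=1: a_1=3, p_1 = 3*8 + 1 = 25, q_1 = 3*1 + 0 = 3.
  i=2: a_2=10, p_2 = 10*25 + 8 = 258, q_2 = 10*3 + 1 = 31.
  i=3: a_3=8, p_3 = 8*258 + 25 = 2089, q_3 = 8*31 + 3 = 251.
  i=4: a_4=3, p_4 = 3*2089 + 258 = 6525, q_4 = 3*251 + 31 = 784.
  i=5: a_5=9, p_5 = 9*6525 + 2089 = 60814, q_5 = 9*784 + 251 = 7307.

8/1, 25/3, 258/31, 2089/251, 6525/784, 60814/7307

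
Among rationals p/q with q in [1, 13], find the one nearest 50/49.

1/1

Expand x = 50/49 as a continued fraction with the Euclidean algorithm:
  50 = 1*49 + 1, so a_0 = 1.
  49 = 49*1 + 0, so a_1 = 49.
so x = [1; 49].
Convergents (p_i = a_i*p_{i-1} + p_{i-2}, q_i = a_i*q_{i-1} + q_{i-2} with p_{-2}=0, p_{-1}=1, q_{-2}=1, q_{-1}=0), until the denominator exceeds 13:
  i=0: a_0=1, p_0 = 1*1 + 0 = 1, q_0 = 1*0 + 1 = 1.
  i=1: a_1=49, p_1 = 49*1 + 1 = 50, q_1 = 49*1 + 0 = 49.
q_1 = 49 > 13, so the last convergent with denominator <= 13 is p_0/q_0 = 1/1.
The closest fraction with denominator <= 13 is either p_0/q_0 or the intermediate fraction (k*p_0 + p_{-1})/(k*q_0 + q_{-1}) with the largest k >= 1 whose denominator stays <= 13; these approach x as k grows, and every other convergent or intermediate fraction in range is farther away.
Largest k: floor((13 - q_{-1})/q_0) = floor((13 - 0)/1) = 13 (using the seeds p_{-1} = 1, q_{-1} = 0).
That gives (13*1 + 1)/(13*1 + 0) = 14/13.
Compare the errors: |x - 1/1| = |50*1 - 1*49|/(49*1) = 1/49, and |x - 14/13| = |50*13 - 14*49|/(49*13) = 36/637.
Cross-multiplying, 1*637 = 637 < 1764 = 36*49, so 1/49 is smaller: the convergent 1/1 is closer to x than 14/13.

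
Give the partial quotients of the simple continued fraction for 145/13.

Run the Euclidean algorithm on 145 and 13; the successive quotients are the partial quotients a_0, a_1, ... (each step inverts the fractional part left over by the previous one):
  145 = 11*13 + 2, so a_0 = 11.
  13 = 6*2 + 1, so a_1 = 6.
  2 = 2*1 + 0, so a_2 = 2.
The remainder reaches 0 after 3 divisions, so the expansion has 3 partial quotients, read off in order.

[11; 6, 2]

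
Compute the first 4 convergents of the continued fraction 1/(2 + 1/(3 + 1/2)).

Using the convergent recurrence p_i = a_i*p_{i-1} + p_{i-2}, q_i = a_i*q_{i-1} + q_{i-2} with p_{-2}=0, p_{-1}=1, q_{-2}=1, q_{-1}=0:
  i=0: a_0=0, p_0 = 0*1 + 0 = 0, q_0 = 0*0 + 1 = 1.
  i=1: a_1=2, p_1 = 2*0 + 1 = 1, q_1 = 2*1 + 0 = 2.
  i=2: a_2=3, p_2 = 3*1 + 0 = 3, q_2 = 3*2 + 1 = 7.
  i=3: a_3=2, p_3 = 2*3 + 1 = 7, q_3 = 2*7 + 2 = 16.

0/1, 1/2, 3/7, 7/16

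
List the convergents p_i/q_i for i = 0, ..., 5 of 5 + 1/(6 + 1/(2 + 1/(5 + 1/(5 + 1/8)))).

5/1, 31/6, 67/13, 366/71, 1897/368, 15542/3015

Using the convergent recurrence p_i = a_i*p_{i-1} + p_{i-2}, q_i = a_i*q_{i-1} + q_{i-2} with p_{-2}=0, p_{-1}=1, q_{-2}=1, q_{-1}=0:
  i=0: a_0=5, p_0 = 5*1 + 0 = 5, q_0 = 5*0 + 1 = 1.
  i=1: a_1=6, p_1 = 6*5 + 1 = 31, q_1 = 6*1 + 0 = 6.
  i=2: a_2=2, p_2 = 2*31 + 5 = 67, q_2 = 2*6 + 1 = 13.
  i=3: a_3=5, p_3 = 5*67 + 31 = 366, q_3 = 5*13 + 6 = 71.
  i=4: a_4=5, p_4 = 5*366 + 67 = 1897, q_4 = 5*71 + 13 = 368.
  i=5: a_5=8, p_5 = 8*1897 + 366 = 15542, q_5 = 8*368 + 71 = 3015.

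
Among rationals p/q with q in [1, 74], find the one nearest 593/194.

162/53

Expand x = 593/194 as a continued fraction with the Euclidean algorithm:
  593 = 3*194 + 11, so a_0 = 3.
  194 = 17*11 + 7, so a_1 = 17.
  11 = 1*7 + 4, so a_2 = 1.
  7 = 1*4 + 3, so a_3 = 1.
  4 = 1*3 + 1, so a_4 = 1.
  3 = 3*1 + 0, so a_5 = 3.
so x = [3; 17, 1, 1, 1, 3].
Convergents (p_i = a_i*p_{i-1} + p_{i-2}, q_i = a_i*q_{i-1} + q_{i-2} with p_{-2}=0, p_{-1}=1, q_{-2}=1, q_{-1}=0), until the denominator exceeds 74:
  i=0: a_0=3, p_0 = 3*1 + 0 = 3, q_0 = 3*0 + 1 = 1.
  i=1: a_1=17, p_1 = 17*3 + 1 = 52, q_1 = 17*1 + 0 = 17.
  i=2: a_2=1, p_2 = 1*52 + 3 = 55, q_2 = 1*17 + 1 = 18.
  i=3: a_3=1, p_3 = 1*55 + 52 = 107, q_3 = 1*18 + 17 = 35.
  i=4: a_4=1, p_4 = 1*107 + 55 = 162, q_4 = 1*35 + 18 = 53.
  i=5: a_5=3, p_5 = 3*162 + 107 = 593, q_5 = 3*53 + 35 = 194.
q_5 = 194 > 74, so the last convergent with denominator <= 74 is p_4/q_4 = 162/53.
The closest fraction with denominator <= 74 is either p_4/q_4 or the intermediate fraction (k*p_4 + p_3)/(k*q_4 + q_3) with the largest k >= 1 whose denominator stays <= 74; these approach x as k grows, and every other convergent or intermediate fraction in range is farther away.
Largest k: floor((74 - q_3)/q_4) = floor((74 - 35)/53) = 0.
Since k = 0, no intermediate fraction beyond p_4/q_4 has denominator <= 74, so the convergent 162/53 is the closest (its error is |593*53 - 162*194|/(194*53) = 1/10282).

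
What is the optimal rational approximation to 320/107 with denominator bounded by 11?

Expand x = 320/107 as a continued fraction with the Euclidean algorithm:
  320 = 2*107 + 106, so a_0 = 2.
  107 = 1*106 + 1, so a_1 = 1.
  106 = 106*1 + 0, so a_2 = 106.
so x = [2; 1, 106].
Convergents (p_i = a_i*p_{i-1} + p_{i-2}, q_i = a_i*q_{i-1} + q_{i-2} with p_{-2}=0, p_{-1}=1, q_{-2}=1, q_{-1}=0), until the denominator exceeds 11:
  i=0: a_0=2, p_0 = 2*1 + 0 = 2, q_0 = 2*0 + 1 = 1.
  i=1: a_1=1, p_1 = 1*2 + 1 = 3, q_1 = 1*1 + 0 = 1.
  i=2: a_2=106, p_2 = 106*3 + 2 = 320, q_2 = 106*1 + 1 = 107.
q_2 = 107 > 11, so the last convergent with denominator <= 11 is p_1/q_1 = 3/1.
The closest fraction with denominator <= 11 is either p_1/q_1 or the intermediate fraction (k*p_1 + p_0)/(k*q_1 + q_0) with the largest k >= 1 whose denominator stays <= 11; these approach x as k grows, and every other convergent or intermediate fraction in range is farther away.
Largest k: floor((11 - q_0)/q_1) = floor((11 - 1)/1) = 10.
That gives (10*3 + 2)/(10*1 + 1) = 32/11.
Compare the errors: |x - 3/1| = |320*1 - 3*107|/(107*1) = 1/107, and |x - 32/11| = |320*11 - 32*107|/(107*11) = 96/1177.
Cross-multiplying, 1*1177 = 1177 < 10272 = 96*107, so 1/107 is smaller: the convergent 3/1 is closer to x than 32/11.

3/1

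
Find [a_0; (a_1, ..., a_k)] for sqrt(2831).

[53; (4, 1, 4, 1, 4, 106)]

Write x_i = (sqrt(2831) + m_i)/d_i with (m_0, d_0) = (0, 1). a_0 = floor(sqrt(2831)) = 53, since 53^2 = 2809 <= 2831 < 2916 = 54^2.
Iterate m_{i+1} = d_i*a_i - m_i, d_{i+1} = (2831 - m_{i+1}^2)/d_i, a_{i+1} = floor((a_0 + m_{i+1})/d_{i+1}):
  m_1 = 1*53 - 0 = 53, d_1 = (2831 - 53^2)/1 = 22/1 = 22, a_1 = floor((53 + 53)/22) = 4.
  m_2 = 22*4 - 53 = 35, d_2 = (2831 - 35^2)/22 = 1606/22 = 73, a_2 = floor((53 + 35)/73) = 1.
  m_3 = 73*1 - 35 = 38, d_3 = (2831 - 38^2)/73 = 1387/73 = 19, a_3 = floor((53 + 38)/19) = 4.
  m_4 = 19*4 - 38 = 38, d_4 = (2831 - 38^2)/19 = 1387/19 = 73, a_4 = floor((53 + 38)/73) = 1.
  m_5 = 73*1 - 38 = 35, d_5 = (2831 - 35^2)/73 = 1606/73 = 22, a_5 = floor((53 + 35)/22) = 4.
  m_6 = 22*4 - 35 = 53, d_6 = (2831 - 53^2)/22 = 22/22 = 1, a_6 = floor((53 + 53)/1) = 106.
  m_7 = 1*106 - 53 = 53, d_7 = (2831 - 53^2)/1 = 22/1 = 22: (m_7, d_7) = (m_1, d_1) = (53, 22), so from here the quotients repeat a_1, ..., a_6; the period length is 6.
Hence the expansion of sqrt(2831) is a_0 = 53 followed by the repeating block 4, 1, 4, 1, 4, 106 (period 6).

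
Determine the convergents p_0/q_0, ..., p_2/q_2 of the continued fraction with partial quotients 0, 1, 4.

0/1, 1/1, 4/5

Using the convergent recurrence p_i = a_i*p_{i-1} + p_{i-2}, q_i = a_i*q_{i-1} + q_{i-2} with p_{-2}=0, p_{-1}=1, q_{-2}=1, q_{-1}=0:
  i=0: a_0=0, p_0 = 0*1 + 0 = 0, q_0 = 0*0 + 1 = 1.
  i=1: a_1=1, p_1 = 1*0 + 1 = 1, q_1 = 1*1 + 0 = 1.
  i=2: a_2=4, p_2 = 4*1 + 0 = 4, q_2 = 4*1 + 1 = 5.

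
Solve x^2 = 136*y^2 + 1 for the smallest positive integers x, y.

First expand sqrt(136) as a continued fraction. With x_i = (sqrt(136) + m_i)/d_i and (m_0, d_0) = (0, 1): a_0 = floor(sqrt(136)) = 11, since 11^2 = 121 <= 136 < 144 = 12^2.
Iterate m_{i+1} = d_i*a_i - m_i, d_{i+1} = (136 - m_{i+1}^2)/d_i, a_{i+1} = floor((a_0 + m_{i+1})/d_{i+1}):
  m_1 = 1*11 - 0 = 11, d_1 = (136 - 11^2)/1 = 15/1 = 15, a_1 = floor((11 + 11)/15) = 1.
  m_2 = 15*1 - 11 = 4, d_2 = (136 - 4^2)/15 = 120/15 = 8, a_2 = floor((11 + 4)/8) = 1.
  m_3 = 8*1 - 4 = 4, d_3 = (136 - 4^2)/8 = 120/8 = 15, a_3 = floor((11 + 4)/15) = 1.
  m_4 = 15*1 - 4 = 11, d_4 = (136 - 11^2)/15 = 15/15 = 1, a_4 = floor((11 + 11)/1) = 22.
  m_5 = 1*22 - 11 = 11, d_5 = (136 - 11^2)/1 = 15/1 = 15: (m_5, d_5) = (m_1, d_1) = (11, 15), so from here the quotients repeat a_1, ..., a_4; the period length is 4.
So sqrt(136) = [11; (1, 1, 1, 22)] with period length k = 4.
k is even, so the fundamental solution of x^2 - 136y^2 = 1 is (p_{k-1}, q_{k-1}) = (p_3, q_3); compute convergents through index 3.
Convergents (p_i = a_i*p_{i-1} + p_{i-2}, q_i = a_i*q_{i-1} + q_{i-2} with p_{-2}=0, p_{-1}=1, q_{-2}=1, q_{-1}=0):
  i=0: a_0=11, p_0 = 11*1 + 0 = 11, q_0 = 11*0 + 1 = 1.
  i=1: a_1=1, p_1 = 1*11 + 1 = 12, q_1 = 1*1 + 0 = 1.
  i=2: a_2=1, p_2 = 1*12 + 11 = 23, q_2 = 1*1 + 1 = 2.
  i=3: a_3=1, p_3 = 1*23 + 12 = 35, q_3 = 1*2 + 1 = 3.
Check: 35^2 - 136*3^2 = 1225 - 1224 = 1, so (x, y) = (35, 3) solves the equation, and by the theorem it is the least positive solution.

(x, y) = (35, 3)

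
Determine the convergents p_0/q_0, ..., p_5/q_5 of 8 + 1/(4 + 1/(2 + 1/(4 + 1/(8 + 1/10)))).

Using the convergent recurrence p_i = a_i*p_{i-1} + p_{i-2}, q_i = a_i*q_{i-1} + q_{i-2} with p_{-2}=0, p_{-1}=1, q_{-2}=1, q_{-1}=0:
  i=0: a_0=8, p_0 = 8*1 + 0 = 8, q_0 = 8*0 + 1 = 1.
  i=1: a_1=4, p_1 = 4*8 + 1 = 33, q_1 = 4*1 + 0 = 4.
  i=2: a_2=2, p_2 = 2*33 + 8 = 74, q_2 = 2*4 + 1 = 9.
  i=3: a_3=4, p_3 = 4*74 + 33 = 329, q_3 = 4*9 + 4 = 40.
  i=4: a_4=8, p_4 = 8*329 + 74 = 2706, q_4 = 8*40 + 9 = 329.
  i=5: a_5=10, p_5 = 10*2706 + 329 = 27389, q_5 = 10*329 + 40 = 3330.

8/1, 33/4, 74/9, 329/40, 2706/329, 27389/3330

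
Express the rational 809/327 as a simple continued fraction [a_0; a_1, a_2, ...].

[2; 2, 9, 8, 2]

Run the Euclidean algorithm on 809 and 327; the successive quotients are the partial quotients a_0, a_1, ... (each step inverts the fractional part left over by the previous one):
  809 = 2*327 + 155, so a_0 = 2.
  327 = 2*155 + 17, so a_1 = 2.
  155 = 9*17 + 2, so a_2 = 9.
  17 = 8*2 + 1, so a_3 = 8.
  2 = 2*1 + 0, so a_4 = 2.
The remainder reaches 0 after 5 divisions, so the expansion has 5 partial quotients, read off in order.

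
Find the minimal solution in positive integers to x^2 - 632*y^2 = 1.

(x, y) = (7743, 308)

First expand sqrt(632) as a continued fraction. With x_i = (sqrt(632) + m_i)/d_i and (m_0, d_0) = (0, 1): a_0 = floor(sqrt(632)) = 25, since 25^2 = 625 <= 632 < 676 = 26^2.
Iterate m_{i+1} = d_i*a_i - m_i, d_{i+1} = (632 - m_{i+1}^2)/d_i, a_{i+1} = floor((a_0 + m_{i+1})/d_{i+1}):
  m_1 = 1*25 - 0 = 25, d_1 = (632 - 25^2)/1 = 7/1 = 7, a_1 = floor((25 + 25)/7) = 7.
  m_2 = 7*7 - 25 = 24, d_2 = (632 - 24^2)/7 = 56/7 = 8, a_2 = floor((25 + 24)/8) = 6.
  m_3 = 8*6 - 24 = 24, d_3 = (632 - 24^2)/8 = 56/8 = 7, a_3 = floor((25 + 24)/7) = 7.
  m_4 = 7*7 - 24 = 25, d_4 = (632 - 25^2)/7 = 7/7 = 1, a_4 = floor((25 + 25)/1) = 50.
  m_5 = 1*50 - 25 = 25, d_5 = (632 - 25^2)/1 = 7/1 = 7: (m_5, d_5) = (m_1, d_1) = (25, 7), so from here the quotients repeat a_1, ..., a_4; the period length is 4.
So sqrt(632) = [25; (7, 6, 7, 50)] with period length k = 4.
k is even, so the fundamental solution of x^2 - 632y^2 = 1 is (p_{k-1}, q_{k-1}) = (p_3, q_3); compute convergents through index 3.
Convergents (p_i = a_i*p_{i-1} + p_{i-2}, q_i = a_i*q_{i-1} + q_{i-2} with p_{-2}=0, p_{-1}=1, q_{-2}=1, q_{-1}=0):
  i=0: a_0=25, p_0 = 25*1 + 0 = 25, q_0 = 25*0 + 1 = 1.
  i=1: a_1=7, p_1 = 7*25 + 1 = 176, q_1 = 7*1 + 0 = 7.
  i=2: a_2=6, p_2 = 6*176 + 25 = 1081, q_2 = 6*7 + 1 = 43.
  i=3: a_3=7, p_3 = 7*1081 + 176 = 7743, q_3 = 7*43 + 7 = 308.
Check: 7743^2 - 632*308^2 = 59954049 - 59954048 = 1, so (x, y) = (7743, 308) solves the equation, and by the theorem it is the least positive solution.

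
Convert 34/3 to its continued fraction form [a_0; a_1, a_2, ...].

[11; 3]

Run the Euclidean algorithm on 34 and 3; the successive quotients are the partial quotients a_0, a_1, ... (each step inverts the fractional part left over by the previous one):
  34 = 11*3 + 1, so a_0 = 11.
  3 = 3*1 + 0, so a_1 = 3.
The remainder reaches 0 after 2 divisions, so the expansion has 2 partial quotients, read off in order.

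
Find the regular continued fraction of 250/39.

[6; 2, 2, 3, 2]

Run the Euclidean algorithm on 250 and 39; the successive quotients are the partial quotients a_0, a_1, ... (each step inverts the fractional part left over by the previous one):
  250 = 6*39 + 16, so a_0 = 6.
  39 = 2*16 + 7, so a_1 = 2.
  16 = 2*7 + 2, so a_2 = 2.
  7 = 3*2 + 1, so a_3 = 3.
  2 = 2*1 + 0, so a_4 = 2.
The remainder reaches 0 after 5 divisions, so the expansion has 5 partial quotients, read off in order.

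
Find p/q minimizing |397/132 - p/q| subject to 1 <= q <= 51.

Expand x = 397/132 as a continued fraction with the Euclidean algorithm:
  397 = 3*132 + 1, so a_0 = 3.
  132 = 132*1 + 0, so a_1 = 132.
so x = [3; 132].
Convergents (p_i = a_i*p_{i-1} + p_{i-2}, q_i = a_i*q_{i-1} + q_{i-2} with p_{-2}=0, p_{-1}=1, q_{-2}=1, q_{-1}=0), until the denominator exceeds 51:
  i=0: a_0=3, p_0 = 3*1 + 0 = 3, q_0 = 3*0 + 1 = 1.
  i=1: a_1=132, p_1 = 132*3 + 1 = 397, q_1 = 132*1 + 0 = 132.
q_1 = 132 > 51, so the last convergent with denominator <= 51 is p_0/q_0 = 3/1.
The closest fraction with denominator <= 51 is either p_0/q_0 or the intermediate fraction (k*p_0 + p_{-1})/(k*q_0 + q_{-1}) with the largest k >= 1 whose denominator stays <= 51; these approach x as k grows, and every other convergent or intermediate fraction in range is farther away.
Largest k: floor((51 - q_{-1})/q_0) = floor((51 - 0)/1) = 51 (using the seeds p_{-1} = 1, q_{-1} = 0).
That gives (51*3 + 1)/(51*1 + 0) = 154/51.
Compare the errors: |x - 3/1| = |397*1 - 3*132|/(132*1) = 1/132, and |x - 154/51| = |397*51 - 154*132|/(132*51) = 81/6732.
Cross-multiplying, 1*6732 = 6732 < 10692 = 81*132, so 1/132 is smaller: the convergent 3/1 is closer to x than 154/51.

3/1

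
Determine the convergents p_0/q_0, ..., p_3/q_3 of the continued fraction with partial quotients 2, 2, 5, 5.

2/1, 5/2, 27/11, 140/57

Using the convergent recurrence p_i = a_i*p_{i-1} + p_{i-2}, q_i = a_i*q_{i-1} + q_{i-2} with p_{-2}=0, p_{-1}=1, q_{-2}=1, q_{-1}=0:
  i=0: a_0=2, p_0 = 2*1 + 0 = 2, q_0 = 2*0 + 1 = 1.
  i=1: a_1=2, p_1 = 2*2 + 1 = 5, q_1 = 2*1 + 0 = 2.
  i=2: a_2=5, p_2 = 5*5 + 2 = 27, q_2 = 5*2 + 1 = 11.
  i=3: a_3=5, p_3 = 5*27 + 5 = 140, q_3 = 5*11 + 2 = 57.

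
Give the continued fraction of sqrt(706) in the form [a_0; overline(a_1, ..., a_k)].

Write x_i = (sqrt(706) + m_i)/d_i with (m_0, d_0) = (0, 1). a_0 = floor(sqrt(706)) = 26, since 26^2 = 676 <= 706 < 729 = 27^2.
Iterate m_{i+1} = d_i*a_i - m_i, d_{i+1} = (706 - m_{i+1}^2)/d_i, a_{i+1} = floor((a_0 + m_{i+1})/d_{i+1}):
  m_1 = 1*26 - 0 = 26, d_1 = (706 - 26^2)/1 = 30/1 = 30, a_1 = floor((26 + 26)/30) = 1.
  m_2 = 30*1 - 26 = 4, d_2 = (706 - 4^2)/30 = 690/30 = 23, a_2 = floor((26 + 4)/23) = 1.
  m_3 = 23*1 - 4 = 19, d_3 = (706 - 19^2)/23 = 345/23 = 15, a_3 = floor((26 + 19)/15) = 3.
  m_4 = 15*3 - 19 = 26, d_4 = (706 - 26^2)/15 = 30/15 = 2, a_4 = floor((26 + 26)/2) = 26.
  m_5 = 2*26 - 26 = 26, d_5 = (706 - 26^2)/2 = 30/2 = 15, a_5 = floor((26 + 26)/15) = 3.
  m_6 = 15*3 - 26 = 19, d_6 = (706 - 19^2)/15 = 345/15 = 23, a_6 = floor((26 + 19)/23) = 1.
  m_7 = 23*1 - 19 = 4, d_7 = (706 - 4^2)/23 = 690/23 = 30, a_7 = floor((26 + 4)/30) = 1.
  m_8 = 30*1 - 4 = 26, d_8 = (706 - 26^2)/30 = 30/30 = 1, a_8 = floor((26 + 26)/1) = 52.
  m_9 = 1*52 - 26 = 26, d_9 = (706 - 26^2)/1 = 30/1 = 30: (m_9, d_9) = (m_1, d_1) = (26, 30), so from here the quotients repeat a_1, ..., a_8; the period length is 8.
Hence the expansion of sqrt(706) is a_0 = 26 followed by the repeating block 1, 1, 3, 26, 3, 1, 1, 52 (period 8).

[26; overline(1, 1, 3, 26, 3, 1, 1, 52)]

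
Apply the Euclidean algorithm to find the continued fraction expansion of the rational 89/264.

[0; 2, 1, 28, 1, 2]

Run the Euclidean algorithm on 89 and 264; the successive quotients are the partial quotients a_0, a_1, ... (each step inverts the fractional part left over by the previous one):
  89 = 0*264 + 89, so a_0 = 0.
  264 = 2*89 + 86, so a_1 = 2.
  89 = 1*86 + 3, so a_2 = 1.
  86 = 28*3 + 2, so a_3 = 28.
  3 = 1*2 + 1, so a_4 = 1.
  2 = 2*1 + 0, so a_5 = 2.
The remainder reaches 0 after 6 divisions, so the expansion has 6 partial quotients, read off in order.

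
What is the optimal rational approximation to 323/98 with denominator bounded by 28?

Expand x = 323/98 as a continued fraction with the Euclidean algorithm:
  323 = 3*98 + 29, so a_0 = 3.
  98 = 3*29 + 11, so a_1 = 3.
  29 = 2*11 + 7, so a_2 = 2.
  11 = 1*7 + 4, so a_3 = 1.
  7 = 1*4 + 3, so a_4 = 1.
  4 = 1*3 + 1, so a_5 = 1.
  3 = 3*1 + 0, so a_6 = 3.
so x = [3; 3, 2, 1, 1, 1, 3].
Convergents (p_i = a_i*p_{i-1} + p_{i-2}, q_i = a_i*q_{i-1} + q_{i-2} with p_{-2}=0, p_{-1}=1, q_{-2}=1, q_{-1}=0), until the denominator exceeds 28:
  i=0: a_0=3, p_0 = 3*1 + 0 = 3, q_0 = 3*0 + 1 = 1.
  i=1: a_1=3, p_1 = 3*3 + 1 = 10, q_1 = 3*1 + 0 = 3.
  i=2: a_2=2, p_2 = 2*10 + 3 = 23, q_2 = 2*3 + 1 = 7.
  i=3: a_3=1, p_3 = 1*23 + 10 = 33, q_3 = 1*7 + 3 = 10.
  i=4: a_4=1, p_4 = 1*33 + 23 = 56, q_4 = 1*10 + 7 = 17.
  i=5: a_5=1, p_5 = 1*56 + 33 = 89, q_5 = 1*17 + 10 = 27.
  i=6: a_6=3, p_6 = 3*89 + 56 = 323, q_6 = 3*27 + 17 = 98.
q_6 = 98 > 28, so the last convergent with denominator <= 28 is p_5/q_5 = 89/27.
The closest fraction with denominator <= 28 is either p_5/q_5 or the intermediate fraction (k*p_5 + p_4)/(k*q_5 + q_4) with the largest k >= 1 whose denominator stays <= 28; these approach x as k grows, and every other convergent or intermediate fraction in range is farther away.
Largest k: floor((28 - q_4)/q_5) = floor((28 - 17)/27) = 0.
Since k = 0, no intermediate fraction beyond p_5/q_5 has denominator <= 28, so the convergent 89/27 is the closest (its error is |323*27 - 89*98|/(98*27) = 1/2646).

89/27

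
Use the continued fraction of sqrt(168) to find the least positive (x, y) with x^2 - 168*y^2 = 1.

(x, y) = (13, 1)

First expand sqrt(168) as a continued fraction. With x_i = (sqrt(168) + m_i)/d_i and (m_0, d_0) = (0, 1): a_0 = floor(sqrt(168)) = 12, since 12^2 = 144 <= 168 < 169 = 13^2.
Iterate m_{i+1} = d_i*a_i - m_i, d_{i+1} = (168 - m_{i+1}^2)/d_i, a_{i+1} = floor((a_0 + m_{i+1})/d_{i+1}):
  m_1 = 1*12 - 0 = 12, d_1 = (168 - 12^2)/1 = 24/1 = 24, a_1 = floor((12 + 12)/24) = 1.
  m_2 = 24*1 - 12 = 12, d_2 = (168 - 12^2)/24 = 24/24 = 1, a_2 = floor((12 + 12)/1) = 24.
  m_3 = 1*24 - 12 = 12, d_3 = (168 - 12^2)/1 = 24/1 = 24: (m_3, d_3) = (m_1, d_1) = (12, 24), so from here the quotients repeat a_1, a_2; the period length is 2.
So sqrt(168) = [12; (1, 24)] with period length k = 2.
k is even, so the fundamental solution of x^2 - 168y^2 = 1 is (p_{k-1}, q_{k-1}) = (p_1, q_1); compute convergents through index 1.
Convergents (p_i = a_i*p_{i-1} + p_{i-2}, q_i = a_i*q_{i-1} + q_{i-2} with p_{-2}=0, p_{-1}=1, q_{-2}=1, q_{-1}=0):
  i=0: a_0=12, p_0 = 12*1 + 0 = 12, q_0 = 12*0 + 1 = 1.
  i=1: a_1=1, p_1 = 1*12 + 1 = 13, q_1 = 1*1 + 0 = 1.
Check: 13^2 - 168*1^2 = 169 - 168 = 1, so (x, y) = (13, 1) solves the equation, and by the theorem it is the least positive solution.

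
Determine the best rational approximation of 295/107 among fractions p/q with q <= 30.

Expand x = 295/107 as a continued fraction with the Euclidean algorithm:
  295 = 2*107 + 81, so a_0 = 2.
  107 = 1*81 + 26, so a_1 = 1.
  81 = 3*26 + 3, so a_2 = 3.
  26 = 8*3 + 2, so a_3 = 8.
  3 = 1*2 + 1, so a_4 = 1.
  2 = 2*1 + 0, so a_5 = 2.
so x = [2; 1, 3, 8, 1, 2].
Convergents (p_i = a_i*p_{i-1} + p_{i-2}, q_i = a_i*q_{i-1} + q_{i-2} with p_{-2}=0, p_{-1}=1, q_{-2}=1, q_{-1}=0), until the denominator exceeds 30:
  i=0: a_0=2, p_0 = 2*1 + 0 = 2, q_0 = 2*0 + 1 = 1.
  i=1: a_1=1, p_1 = 1*2 + 1 = 3, q_1 = 1*1 + 0 = 1.
  i=2: a_2=3, p_2 = 3*3 + 2 = 11, q_2 = 3*1 + 1 = 4.
  i=3: a_3=8, p_3 = 8*11 + 3 = 91, q_3 = 8*4 + 1 = 33.
q_3 = 33 > 30, so the last convergent with denominator <= 30 is p_2/q_2 = 11/4.
The closest fraction with denominator <= 30 is either p_2/q_2 or the intermediate fraction (k*p_2 + p_1)/(k*q_2 + q_1) with the largest k >= 1 whose denominator stays <= 30; these approach x as k grows, and every other convergent or intermediate fraction in range is farther away.
Largest k: floor((30 - q_1)/q_2) = floor((30 - 1)/4) = 7.
That gives (7*11 + 3)/(7*4 + 1) = 80/29.
Compare the errors: |x - 11/4| = |295*4 - 11*107|/(107*4) = 3/428, and |x - 80/29| = |295*29 - 80*107|/(107*29) = 5/3103.
Cross-multiplying, 5*428 = 2140 < 9309 = 3*3103, so 5/3103 is smaller: the intermediate fraction 80/29 is closer to x than 11/4.

80/29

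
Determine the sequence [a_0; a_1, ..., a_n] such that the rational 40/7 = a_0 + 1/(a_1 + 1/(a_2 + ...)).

Run the Euclidean algorithm on 40 and 7; the successive quotients are the partial quotients a_0, a_1, ... (each step inverts the fractional part left over by the previous one):
  40 = 5*7 + 5, so a_0 = 5.
  7 = 1*5 + 2, so a_1 = 1.
  5 = 2*2 + 1, so a_2 = 2.
  2 = 2*1 + 0, so a_3 = 2.
The remainder reaches 0 after 4 divisions, so the expansion has 4 partial quotients, read off in order.

[5; 1, 2, 2]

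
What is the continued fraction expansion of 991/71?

[13; 1, 22, 1, 2]

Run the Euclidean algorithm on 991 and 71; the successive quotients are the partial quotients a_0, a_1, ... (each step inverts the fractional part left over by the previous one):
  991 = 13*71 + 68, so a_0 = 13.
  71 = 1*68 + 3, so a_1 = 1.
  68 = 22*3 + 2, so a_2 = 22.
  3 = 1*2 + 1, so a_3 = 1.
  2 = 2*1 + 0, so a_4 = 2.
The remainder reaches 0 after 5 divisions, so the expansion has 5 partial quotients, read off in order.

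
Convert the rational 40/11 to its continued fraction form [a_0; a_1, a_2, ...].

Run the Euclidean algorithm on 40 and 11; the successive quotients are the partial quotients a_0, a_1, ... (each step inverts the fractional part left over by the previous one):
  40 = 3*11 + 7, so a_0 = 3.
  11 = 1*7 + 4, so a_1 = 1.
  7 = 1*4 + 3, so a_2 = 1.
  4 = 1*3 + 1, so a_3 = 1.
  3 = 3*1 + 0, so a_4 = 3.
The remainder reaches 0 after 5 divisions, so the expansion has 5 partial quotients, read off in order.

[3; 1, 1, 1, 3]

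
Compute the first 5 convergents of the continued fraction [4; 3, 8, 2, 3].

4/1, 13/3, 108/25, 229/53, 795/184

Using the convergent recurrence p_i = a_i*p_{i-1} + p_{i-2}, q_i = a_i*q_{i-1} + q_{i-2} with p_{-2}=0, p_{-1}=1, q_{-2}=1, q_{-1}=0:
  i=0: a_0=4, p_0 = 4*1 + 0 = 4, q_0 = 4*0 + 1 = 1.
  i=1: a_1=3, p_1 = 3*4 + 1 = 13, q_1 = 3*1 + 0 = 3.
  i=2: a_2=8, p_2 = 8*13 + 4 = 108, q_2 = 8*3 + 1 = 25.
  i=3: a_3=2, p_3 = 2*108 + 13 = 229, q_3 = 2*25 + 3 = 53.
  i=4: a_4=3, p_4 = 3*229 + 108 = 795, q_4 = 3*53 + 25 = 184.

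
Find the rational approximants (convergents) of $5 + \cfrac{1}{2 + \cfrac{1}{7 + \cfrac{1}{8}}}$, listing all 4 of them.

Using the convergent recurrence p_i = a_i*p_{i-1} + p_{i-2}, q_i = a_i*q_{i-1} + q_{i-2} with p_{-2}=0, p_{-1}=1, q_{-2}=1, q_{-1}=0:
  i=0: a_0=5, p_0 = 5*1 + 0 = 5, q_0 = 5*0 + 1 = 1.
  i=1: a_1=2, p_1 = 2*5 + 1 = 11, q_1 = 2*1 + 0 = 2.
  i=2: a_2=7, p_2 = 7*11 + 5 = 82, q_2 = 7*2 + 1 = 15.
  i=3: a_3=8, p_3 = 8*82 + 11 = 667, q_3 = 8*15 + 2 = 122.

5/1, 11/2, 82/15, 667/122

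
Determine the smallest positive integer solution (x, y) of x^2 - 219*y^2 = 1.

First expand sqrt(219) as a continued fraction. With x_i = (sqrt(219) + m_i)/d_i and (m_0, d_0) = (0, 1): a_0 = floor(sqrt(219)) = 14, since 14^2 = 196 <= 219 < 225 = 15^2.
Iterate m_{i+1} = d_i*a_i - m_i, d_{i+1} = (219 - m_{i+1}^2)/d_i, a_{i+1} = floor((a_0 + m_{i+1})/d_{i+1}):
  m_1 = 1*14 - 0 = 14, d_1 = (219 - 14^2)/1 = 23/1 = 23, a_1 = floor((14 + 14)/23) = 1.
  m_2 = 23*1 - 14 = 9, d_2 = (219 - 9^2)/23 = 138/23 = 6, a_2 = floor((14 + 9)/6) = 3.
  m_3 = 6*3 - 9 = 9, d_3 = (219 - 9^2)/6 = 138/6 = 23, a_3 = floor((14 + 9)/23) = 1.
  m_4 = 23*1 - 9 = 14, d_4 = (219 - 14^2)/23 = 23/23 = 1, a_4 = floor((14 + 14)/1) = 28.
  m_5 = 1*28 - 14 = 14, d_5 = (219 - 14^2)/1 = 23/1 = 23: (m_5, d_5) = (m_1, d_1) = (14, 23), so from here the quotients repeat a_1, ..., a_4; the period length is 4.
So sqrt(219) = [14; (1, 3, 1, 28)] with period length k = 4.
k is even, so the fundamental solution of x^2 - 219y^2 = 1 is (p_{k-1}, q_{k-1}) = (p_3, q_3); compute convergents through index 3.
Convergents (p_i = a_i*p_{i-1} + p_{i-2}, q_i = a_i*q_{i-1} + q_{i-2} with p_{-2}=0, p_{-1}=1, q_{-2}=1, q_{-1}=0):
  i=0: a_0=14, p_0 = 14*1 + 0 = 14, q_0 = 14*0 + 1 = 1.
  i=1: a_1=1, p_1 = 1*14 + 1 = 15, q_1 = 1*1 + 0 = 1.
  i=2: a_2=3, p_2 = 3*15 + 14 = 59, q_2 = 3*1 + 1 = 4.
  i=3: a_3=1, p_3 = 1*59 + 15 = 74, q_3 = 1*4 + 1 = 5.
Check: 74^2 - 219*5^2 = 5476 - 5475 = 1, so (x, y) = (74, 5) solves the equation, and by the theorem it is the least positive solution.

(x, y) = (74, 5)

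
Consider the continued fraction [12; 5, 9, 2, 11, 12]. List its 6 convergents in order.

12/1, 61/5, 561/46, 1183/97, 13574/1113, 164071/13453

Using the convergent recurrence p_i = a_i*p_{i-1} + p_{i-2}, q_i = a_i*q_{i-1} + q_{i-2} with p_{-2}=0, p_{-1}=1, q_{-2}=1, q_{-1}=0:
  i=0: a_0=12, p_0 = 12*1 + 0 = 12, q_0 = 12*0 + 1 = 1.
  i=1: a_1=5, p_1 = 5*12 + 1 = 61, q_1 = 5*1 + 0 = 5.
  i=2: a_2=9, p_2 = 9*61 + 12 = 561, q_2 = 9*5 + 1 = 46.
  i=3: a_3=2, p_3 = 2*561 + 61 = 1183, q_3 = 2*46 + 5 = 97.
  i=4: a_4=11, p_4 = 11*1183 + 561 = 13574, q_4 = 11*97 + 46 = 1113.
  i=5: a_5=12, p_5 = 12*13574 + 1183 = 164071, q_5 = 12*1113 + 97 = 13453.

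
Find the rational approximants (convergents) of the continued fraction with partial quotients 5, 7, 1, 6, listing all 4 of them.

Using the convergent recurrence p_i = a_i*p_{i-1} + p_{i-2}, q_i = a_i*q_{i-1} + q_{i-2} with p_{-2}=0, p_{-1}=1, q_{-2}=1, q_{-1}=0:
  i=0: a_0=5, p_0 = 5*1 + 0 = 5, q_0 = 5*0 + 1 = 1.
  i=1: a_1=7, p_1 = 7*5 + 1 = 36, q_1 = 7*1 + 0 = 7.
  i=2: a_2=1, p_2 = 1*36 + 5 = 41, q_2 = 1*7 + 1 = 8.
  i=3: a_3=6, p_3 = 6*41 + 36 = 282, q_3 = 6*8 + 7 = 55.

5/1, 36/7, 41/8, 282/55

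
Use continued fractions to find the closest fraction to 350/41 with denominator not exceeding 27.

111/13

Expand x = 350/41 as a continued fraction with the Euclidean algorithm:
  350 = 8*41 + 22, so a_0 = 8.
  41 = 1*22 + 19, so a_1 = 1.
  22 = 1*19 + 3, so a_2 = 1.
  19 = 6*3 + 1, so a_3 = 6.
  3 = 3*1 + 0, so a_4 = 3.
so x = [8; 1, 1, 6, 3].
Convergents (p_i = a_i*p_{i-1} + p_{i-2}, q_i = a_i*q_{i-1} + q_{i-2} with p_{-2}=0, p_{-1}=1, q_{-2}=1, q_{-1}=0), until the denominator exceeds 27:
  i=0: a_0=8, p_0 = 8*1 + 0 = 8, q_0 = 8*0 + 1 = 1.
  i=1: a_1=1, p_1 = 1*8 + 1 = 9, q_1 = 1*1 + 0 = 1.
  i=2: a_2=1, p_2 = 1*9 + 8 = 17, q_2 = 1*1 + 1 = 2.
  i=3: a_3=6, p_3 = 6*17 + 9 = 111, q_3 = 6*2 + 1 = 13.
  i=4: a_4=3, p_4 = 3*111 + 17 = 350, q_4 = 3*13 + 2 = 41.
q_4 = 41 > 27, so the last convergent with denominator <= 27 is p_3/q_3 = 111/13.
The closest fraction with denominator <= 27 is either p_3/q_3 or the intermediate fraction (k*p_3 + p_2)/(k*q_3 + q_2) with the largest k >= 1 whose denominator stays <= 27; these approach x as k grows, and every other convergent or intermediate fraction in range is farther away.
Largest k: floor((27 - q_2)/q_3) = floor((27 - 2)/13) = 1.
That gives (1*111 + 17)/(1*13 + 2) = 128/15.
Compare the errors: |x - 111/13| = |350*13 - 111*41|/(41*13) = 1/533, and |x - 128/15| = |350*15 - 128*41|/(41*15) = 2/615.
Cross-multiplying, 1*615 = 615 < 1066 = 2*533, so 1/533 is smaller: the convergent 111/13 is closer to x than 128/15.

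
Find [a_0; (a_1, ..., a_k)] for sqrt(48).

Write x_i = (sqrt(48) + m_i)/d_i with (m_0, d_0) = (0, 1). a_0 = floor(sqrt(48)) = 6, since 6^2 = 36 <= 48 < 49 = 7^2.
Iterate m_{i+1} = d_i*a_i - m_i, d_{i+1} = (48 - m_{i+1}^2)/d_i, a_{i+1} = floor((a_0 + m_{i+1})/d_{i+1}):
  m_1 = 1*6 - 0 = 6, d_1 = (48 - 6^2)/1 = 12/1 = 12, a_1 = floor((6 + 6)/12) = 1.
  m_2 = 12*1 - 6 = 6, d_2 = (48 - 6^2)/12 = 12/12 = 1, a_2 = floor((6 + 6)/1) = 12.
  m_3 = 1*12 - 6 = 6, d_3 = (48 - 6^2)/1 = 12/1 = 12: (m_3, d_3) = (m_1, d_1) = (6, 12), so from here the quotients repeat a_1, a_2; the period length is 2.
Hence the expansion of sqrt(48) is a_0 = 6 followed by the repeating block 1, 12 (period 2).

[6; (1, 12)]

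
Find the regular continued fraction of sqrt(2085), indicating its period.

Write x_i = (sqrt(2085) + m_i)/d_i with (m_0, d_0) = (0, 1). a_0 = floor(sqrt(2085)) = 45, since 45^2 = 2025 <= 2085 < 2116 = 46^2.
Iterate m_{i+1} = d_i*a_i - m_i, d_{i+1} = (2085 - m_{i+1}^2)/d_i, a_{i+1} = floor((a_0 + m_{i+1})/d_{i+1}):
  m_1 = 1*45 - 0 = 45, d_1 = (2085 - 45^2)/1 = 60/1 = 60, a_1 = floor((45 + 45)/60) = 1.
  m_2 = 60*1 - 45 = 15, d_2 = (2085 - 15^2)/60 = 1860/60 = 31, a_2 = floor((45 + 15)/31) = 1.
  m_3 = 31*1 - 15 = 16, d_3 = (2085 - 16^2)/31 = 1829/31 = 59, a_3 = floor((45 + 16)/59) = 1.
  m_4 = 59*1 - 16 = 43, d_4 = (2085 - 43^2)/59 = 236/59 = 4, a_4 = floor((45 + 43)/4) = 22.
  m_5 = 4*22 - 43 = 45, d_5 = (2085 - 45^2)/4 = 60/4 = 15, a_5 = floor((45 + 45)/15) = 6.
  m_6 = 15*6 - 45 = 45, d_6 = (2085 - 45^2)/15 = 60/15 = 4, a_6 = floor((45 + 45)/4) = 22.
  m_7 = 4*22 - 45 = 43, d_7 = (2085 - 43^2)/4 = 236/4 = 59, a_7 = floor((45 + 43)/59) = 1.
  m_8 = 59*1 - 43 = 16, d_8 = (2085 - 16^2)/59 = 1829/59 = 31, a_8 = floor((45 + 16)/31) = 1.
  m_9 = 31*1 - 16 = 15, d_9 = (2085 - 15^2)/31 = 1860/31 = 60, a_9 = floor((45 + 15)/60) = 1.
  m_10 = 60*1 - 15 = 45, d_10 = (2085 - 45^2)/60 = 60/60 = 1, a_10 = floor((45 + 45)/1) = 90.
  m_11 = 1*90 - 45 = 45, d_11 = (2085 - 45^2)/1 = 60/1 = 60: (m_11, d_11) = (m_1, d_1) = (45, 60), so from here the quotients repeat a_1, ..., a_10; the period length is 10.
Hence the expansion of sqrt(2085) is a_0 = 45 followed by the repeating block 1, 1, 1, 22, 6, 22, 1, 1, 1, 90 (period 10).

[45; (1, 1, 1, 22, 6, 22, 1, 1, 1, 90)]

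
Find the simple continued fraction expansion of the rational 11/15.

Run the Euclidean algorithm on 11 and 15; the successive quotients are the partial quotients a_0, a_1, ... (each step inverts the fractional part left over by the previous one):
  11 = 0*15 + 11, so a_0 = 0.
  15 = 1*11 + 4, so a_1 = 1.
  11 = 2*4 + 3, so a_2 = 2.
  4 = 1*3 + 1, so a_3 = 1.
  3 = 3*1 + 0, so a_4 = 3.
The remainder reaches 0 after 5 divisions, so the expansion has 5 partial quotients, read off in order.

[0; 1, 2, 1, 3]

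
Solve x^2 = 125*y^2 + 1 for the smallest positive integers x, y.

(x, y) = (930249, 83204)

First expand sqrt(125) as a continued fraction. With x_i = (sqrt(125) + m_i)/d_i and (m_0, d_0) = (0, 1): a_0 = floor(sqrt(125)) = 11, since 11^2 = 121 <= 125 < 144 = 12^2.
Iterate m_{i+1} = d_i*a_i - m_i, d_{i+1} = (125 - m_{i+1}^2)/d_i, a_{i+1} = floor((a_0 + m_{i+1})/d_{i+1}):
  m_1 = 1*11 - 0 = 11, d_1 = (125 - 11^2)/1 = 4/1 = 4, a_1 = floor((11 + 11)/4) = 5.
  m_2 = 4*5 - 11 = 9, d_2 = (125 - 9^2)/4 = 44/4 = 11, a_2 = floor((11 + 9)/11) = 1.
  m_3 = 11*1 - 9 = 2, d_3 = (125 - 2^2)/11 = 121/11 = 11, a_3 = floor((11 + 2)/11) = 1.
  m_4 = 11*1 - 2 = 9, d_4 = (125 - 9^2)/11 = 44/11 = 4, a_4 = floor((11 + 9)/4) = 5.
  m_5 = 4*5 - 9 = 11, d_5 = (125 - 11^2)/4 = 4/4 = 1, a_5 = floor((11 + 11)/1) = 22.
  m_6 = 1*22 - 11 = 11, d_6 = (125 - 11^2)/1 = 4/1 = 4: (m_6, d_6) = (m_1, d_1) = (11, 4), so from here the quotients repeat a_1, ..., a_5; the period length is 5.
So sqrt(125) = [11; (5, 1, 1, 5, 22)] with period length k = 5.
k is odd, so (p_{k-1}, q_{k-1}) only solves x^2 - 125y^2 = -1 and the fundamental solution of x^2 - 125y^2 = 1 is (p_{2k-1}, q_{2k-1}) = (p_9, q_9); compute convergents through index 9, running through the period twice.
Convergents (p_i = a_i*p_{i-1} + p_{i-2}, q_i = a_i*q_{i-1} + q_{i-2} with p_{-2}=0, p_{-1}=1, q_{-2}=1, q_{-1}=0):
  i=0: a_0=11, p_0 = 11*1 + 0 = 11, q_0 = 11*0 + 1 = 1.
  i=1: a_1=5, p_1 = 5*11 + 1 = 56, q_1 = 5*1 + 0 = 5.
  i=2: a_2=1, p_2 = 1*56 + 11 = 67, q_2 = 1*5 + 1 = 6.
  i=3: a_3=1, p_3 = 1*67 + 56 = 123, q_3 = 1*6 + 5 = 11.
  i=4: a_4=5, p_4 = 5*123 + 67 = 682, q_4 = 5*11 + 6 = 61.
  i=5: a_5=22, p_5 = 22*682 + 123 = 15127, q_5 = 22*61 + 11 = 1353.
  i=6: a_6=5, p_6 = 5*15127 + 682 = 76317, q_6 = 5*1353 + 61 = 6826.
  i=7: a_7=1, p_7 = 1*76317 + 15127 = 91444, q_7 = 1*6826 + 1353 = 8179.
  i=8: a_8=1, p_8 = 1*91444 + 76317 = 167761, q_8 = 1*8179 + 6826 = 15005.
  i=9: a_9=5, p_9 = 5*167761 + 91444 = 930249, q_9 = 5*15005 + 8179 = 83204.
Indeed p_4^2 - 125*q_4^2 = 465124 - 465125 = -1, not +1.
Check: 930249^2 - 125*83204^2 = 865363202001 - 865363202000 = 1, so (x, y) = (930249, 83204) solves the equation, and by the theorem it is the least positive solution.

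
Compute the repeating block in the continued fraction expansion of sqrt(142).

Write x_i = (sqrt(142) + m_i)/d_i with (m_0, d_0) = (0, 1). a_0 = floor(sqrt(142)) = 11, since 11^2 = 121 <= 142 < 144 = 12^2.
Iterate m_{i+1} = d_i*a_i - m_i, d_{i+1} = (142 - m_{i+1}^2)/d_i, a_{i+1} = floor((a_0 + m_{i+1})/d_{i+1}):
  m_1 = 1*11 - 0 = 11, d_1 = (142 - 11^2)/1 = 21/1 = 21, a_1 = floor((11 + 11)/21) = 1.
  m_2 = 21*1 - 11 = 10, d_2 = (142 - 10^2)/21 = 42/21 = 2, a_2 = floor((11 + 10)/2) = 10.
  m_3 = 2*10 - 10 = 10, d_3 = (142 - 10^2)/2 = 42/2 = 21, a_3 = floor((11 + 10)/21) = 1.
  m_4 = 21*1 - 10 = 11, d_4 = (142 - 11^2)/21 = 21/21 = 1, a_4 = floor((11 + 11)/1) = 22.
  m_5 = 1*22 - 11 = 11, d_5 = (142 - 11^2)/1 = 21/1 = 21: (m_5, d_5) = (m_1, d_1) = (11, 21), so from here the quotients repeat a_1, ..., a_4; the period length is 4.
Hence the expansion of sqrt(142) is a_0 = 11 followed by the repeating block 1, 10, 1, 22 (period 4).

[11; (1, 10, 1, 22)]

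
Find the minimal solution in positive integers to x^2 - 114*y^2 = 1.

First expand sqrt(114) as a continued fraction. With x_i = (sqrt(114) + m_i)/d_i and (m_0, d_0) = (0, 1): a_0 = floor(sqrt(114)) = 10, since 10^2 = 100 <= 114 < 121 = 11^2.
Iterate m_{i+1} = d_i*a_i - m_i, d_{i+1} = (114 - m_{i+1}^2)/d_i, a_{i+1} = floor((a_0 + m_{i+1})/d_{i+1}):
  m_1 = 1*10 - 0 = 10, d_1 = (114 - 10^2)/1 = 14/1 = 14, a_1 = floor((10 + 10)/14) = 1.
  m_2 = 14*1 - 10 = 4, d_2 = (114 - 4^2)/14 = 98/14 = 7, a_2 = floor((10 + 4)/7) = 2.
  m_3 = 7*2 - 4 = 10, d_3 = (114 - 10^2)/7 = 14/7 = 2, a_3 = floor((10 + 10)/2) = 10.
  m_4 = 2*10 - 10 = 10, d_4 = (114 - 10^2)/2 = 14/2 = 7, a_4 = floor((10 + 10)/7) = 2.
  m_5 = 7*2 - 10 = 4, d_5 = (114 - 4^2)/7 = 98/7 = 14, a_5 = floor((10 + 4)/14) = 1.
  m_6 = 14*1 - 4 = 10, d_6 = (114 - 10^2)/14 = 14/14 = 1, a_6 = floor((10 + 10)/1) = 20.
  m_7 = 1*20 - 10 = 10, d_7 = (114 - 10^2)/1 = 14/1 = 14: (m_7, d_7) = (m_1, d_1) = (10, 14), so from here the quotients repeat a_1, ..., a_6; the period length is 6.
So sqrt(114) = [10; (1, 2, 10, 2, 1, 20)] with period length k = 6.
k is even, so the fundamental solution of x^2 - 114y^2 = 1 is (p_{k-1}, q_{k-1}) = (p_5, q_5); compute convergents through index 5.
Convergents (p_i = a_i*p_{i-1} + p_{i-2}, q_i = a_i*q_{i-1} + q_{i-2} with p_{-2}=0, p_{-1}=1, q_{-2}=1, q_{-1}=0):
  i=0: a_0=10, p_0 = 10*1 + 0 = 10, q_0 = 10*0 + 1 = 1.
  i=1: a_1=1, p_1 = 1*10 + 1 = 11, q_1 = 1*1 + 0 = 1.
  i=2: a_2=2, p_2 = 2*11 + 10 = 32, q_2 = 2*1 + 1 = 3.
  i=3: a_3=10, p_3 = 10*32 + 11 = 331, q_3 = 10*3 + 1 = 31.
  i=4: a_4=2, p_4 = 2*331 + 32 = 694, q_4 = 2*31 + 3 = 65.
  i=5: a_5=1, p_5 = 1*694 + 331 = 1025, q_5 = 1*65 + 31 = 96.
Check: 1025^2 - 114*96^2 = 1050625 - 1050624 = 1, so (x, y) = (1025, 96) solves the equation, and by the theorem it is the least positive solution.

(x, y) = (1025, 96)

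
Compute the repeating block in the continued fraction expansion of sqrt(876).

Write x_i = (sqrt(876) + m_i)/d_i with (m_0, d_0) = (0, 1). a_0 = floor(sqrt(876)) = 29, since 29^2 = 841 <= 876 < 900 = 30^2.
Iterate m_{i+1} = d_i*a_i - m_i, d_{i+1} = (876 - m_{i+1}^2)/d_i, a_{i+1} = floor((a_0 + m_{i+1})/d_{i+1}):
  m_1 = 1*29 - 0 = 29, d_1 = (876 - 29^2)/1 = 35/1 = 35, a_1 = floor((29 + 29)/35) = 1.
  m_2 = 35*1 - 29 = 6, d_2 = (876 - 6^2)/35 = 840/35 = 24, a_2 = floor((29 + 6)/24) = 1.
  m_3 = 24*1 - 6 = 18, d_3 = (876 - 18^2)/24 = 552/24 = 23, a_3 = floor((29 + 18)/23) = 2.
  m_4 = 23*2 - 18 = 28, d_4 = (876 - 28^2)/23 = 92/23 = 4, a_4 = floor((29 + 28)/4) = 14.
  m_5 = 4*14 - 28 = 28, d_5 = (876 - 28^2)/4 = 92/4 = 23, a_5 = floor((29 + 28)/23) = 2.
  m_6 = 23*2 - 28 = 18, d_6 = (876 - 18^2)/23 = 552/23 = 24, a_6 = floor((29 + 18)/24) = 1.
  m_7 = 24*1 - 18 = 6, d_7 = (876 - 6^2)/24 = 840/24 = 35, a_7 = floor((29 + 6)/35) = 1.
  m_8 = 35*1 - 6 = 29, d_8 = (876 - 29^2)/35 = 35/35 = 1, a_8 = floor((29 + 29)/1) = 58.
  m_9 = 1*58 - 29 = 29, d_9 = (876 - 29^2)/1 = 35/1 = 35: (m_9, d_9) = (m_1, d_1) = (29, 35), so from here the quotients repeat a_1, ..., a_8; the period length is 8.
Hence the expansion of sqrt(876) is a_0 = 29 followed by the repeating block 1, 1, 2, 14, 2, 1, 1, 58 (period 8).

[29; (1, 1, 2, 14, 2, 1, 1, 58)]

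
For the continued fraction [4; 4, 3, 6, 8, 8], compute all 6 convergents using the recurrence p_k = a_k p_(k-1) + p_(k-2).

Using the convergent recurrence p_i = a_i*p_{i-1} + p_{i-2}, q_i = a_i*q_{i-1} + q_{i-2} with p_{-2}=0, p_{-1}=1, q_{-2}=1, q_{-1}=0:
  i=0: a_0=4, p_0 = 4*1 + 0 = 4, q_0 = 4*0 + 1 = 1.
  i=1: a_1=4, p_1 = 4*4 + 1 = 17, q_1 = 4*1 + 0 = 4.
  i=2: a_2=3, p_2 = 3*17 + 4 = 55, q_2 = 3*4 + 1 = 13.
  i=3: a_3=6, p_3 = 6*55 + 17 = 347, q_3 = 6*13 + 4 = 82.
  i=4: a_4=8, p_4 = 8*347 + 55 = 2831, q_4 = 8*82 + 13 = 669.
  i=5: a_5=8, p_5 = 8*2831 + 347 = 22995, q_5 = 8*669 + 82 = 5434.

4/1, 17/4, 55/13, 347/82, 2831/669, 22995/5434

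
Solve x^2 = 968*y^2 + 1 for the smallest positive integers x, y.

(x, y) = (19601, 630)

First expand sqrt(968) as a continued fraction. With x_i = (sqrt(968) + m_i)/d_i and (m_0, d_0) = (0, 1): a_0 = floor(sqrt(968)) = 31, since 31^2 = 961 <= 968 < 1024 = 32^2.
Iterate m_{i+1} = d_i*a_i - m_i, d_{i+1} = (968 - m_{i+1}^2)/d_i, a_{i+1} = floor((a_0 + m_{i+1})/d_{i+1}):
  m_1 = 1*31 - 0 = 31, d_1 = (968 - 31^2)/1 = 7/1 = 7, a_1 = floor((31 + 31)/7) = 8.
  m_2 = 7*8 - 31 = 25, d_2 = (968 - 25^2)/7 = 343/7 = 49, a_2 = floor((31 + 25)/49) = 1.
  m_3 = 49*1 - 25 = 24, d_3 = (968 - 24^2)/49 = 392/49 = 8, a_3 = floor((31 + 24)/8) = 6.
  m_4 = 8*6 - 24 = 24, d_4 = (968 - 24^2)/8 = 392/8 = 49, a_4 = floor((31 + 24)/49) = 1.
  m_5 = 49*1 - 24 = 25, d_5 = (968 - 25^2)/49 = 343/49 = 7, a_5 = floor((31 + 25)/7) = 8.
  m_6 = 7*8 - 25 = 31, d_6 = (968 - 31^2)/7 = 7/7 = 1, a_6 = floor((31 + 31)/1) = 62.
  m_7 = 1*62 - 31 = 31, d_7 = (968 - 31^2)/1 = 7/1 = 7: (m_7, d_7) = (m_1, d_1) = (31, 7), so from here the quotients repeat a_1, ..., a_6; the period length is 6.
So sqrt(968) = [31; (8, 1, 6, 1, 8, 62)] with period length k = 6.
k is even, so the fundamental solution of x^2 - 968y^2 = 1 is (p_{k-1}, q_{k-1}) = (p_5, q_5); compute convergents through index 5.
Convergents (p_i = a_i*p_{i-1} + p_{i-2}, q_i = a_i*q_{i-1} + q_{i-2} with p_{-2}=0, p_{-1}=1, q_{-2}=1, q_{-1}=0):
  i=0: a_0=31, p_0 = 31*1 + 0 = 31, q_0 = 31*0 + 1 = 1.
  i=1: a_1=8, p_1 = 8*31 + 1 = 249, q_1 = 8*1 + 0 = 8.
  i=2: a_2=1, p_2 = 1*249 + 31 = 280, q_2 = 1*8 + 1 = 9.
  i=3: a_3=6, p_3 = 6*280 + 249 = 1929, q_3 = 6*9 + 8 = 62.
  i=4: a_4=1, p_4 = 1*1929 + 280 = 2209, q_4 = 1*62 + 9 = 71.
  i=5: a_5=8, p_5 = 8*2209 + 1929 = 19601, q_5 = 8*71 + 62 = 630.
Check: 19601^2 - 968*630^2 = 384199201 - 384199200 = 1, so (x, y) = (19601, 630) solves the equation, and by the theorem it is the least positive solution.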